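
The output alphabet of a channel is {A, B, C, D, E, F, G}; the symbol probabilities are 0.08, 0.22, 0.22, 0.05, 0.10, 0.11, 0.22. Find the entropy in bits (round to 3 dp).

H = −Σ pᵢ log₂ pᵢ.
−0.08·log₂(0.08) = 0.2915
−0.22·log₂(0.22) = 0.4806
−0.22·log₂(0.22) = 0.4806
−0.05·log₂(0.05) = 0.2161
−0.10·log₂(0.10) = 0.3322
−0.11·log₂(0.11) = 0.3503
−0.22·log₂(0.22) = 0.4806
Sum ≈ 2.6318 → 2.632 bits.

2.632 bits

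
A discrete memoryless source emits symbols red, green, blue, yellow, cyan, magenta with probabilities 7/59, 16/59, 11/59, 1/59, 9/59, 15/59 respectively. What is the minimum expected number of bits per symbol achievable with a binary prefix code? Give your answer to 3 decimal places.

Repeatedly combine the two least-probable nodes; the expected code length is the sum of the merged weights.
merge 1/59 + 7/59 → 8/59
merge 8/59 + 9/59 → 17/59
merge 11/59 + 15/59 → 26/59
merge 16/59 + 17/59 → 33/59
merge 26/59 + 33/59 → 1
L = 8/59 + 17/59 + 26/59 + 33/59 + 1 = 143/59 ≈ 2.424 bits/symbol.

2.424 bits/symbol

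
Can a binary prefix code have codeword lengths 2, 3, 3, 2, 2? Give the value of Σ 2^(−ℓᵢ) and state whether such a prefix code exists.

With common denominator 2^3 = 8: Σ 2^(−ℓᵢ) = 2/8 + 1/8 + 1/8 + 2/8 + 2/8 = 8/8 = 1.
Kraft's inequality requires Σ ≤ 1; here Σ = 1 ≤ 1, so such a prefix code exists.

1; yes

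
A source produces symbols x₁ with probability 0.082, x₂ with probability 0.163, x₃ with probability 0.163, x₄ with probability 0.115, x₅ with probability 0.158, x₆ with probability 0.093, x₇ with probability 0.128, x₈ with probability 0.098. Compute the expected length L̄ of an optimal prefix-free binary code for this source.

Repeatedly combine the two least-probable nodes; the expected code length is the sum of the merged weights.
merge 41/500 + 93/1000 → 7/40
merge 49/500 + 23/200 → 213/1000
merge 16/125 + 79/500 → 143/500
merge 163/1000 + 163/1000 → 163/500
merge 7/40 + 213/1000 → 97/250
merge 143/500 + 163/500 → 153/250
merge 97/250 + 153/250 → 1
L = 7/40 + 213/1000 + 143/500 + 163/500 + 97/250 + 153/250 + 1 = 3 bits/symbol.

3 bits/symbol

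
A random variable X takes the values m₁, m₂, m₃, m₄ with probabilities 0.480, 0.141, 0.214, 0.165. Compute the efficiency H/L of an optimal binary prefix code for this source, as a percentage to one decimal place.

Entropy H = −Σ p log₂ p ≈ 1.8117 bits.
Huffman merges: 141/1000+33/200→153/500; 107/500+153/500→13/25; 12/25+13/25→1. L = 913/500 ≈ 1.8260.
Efficiency = H/L = 1.8117/1.8260 = 99.2%.

99.2%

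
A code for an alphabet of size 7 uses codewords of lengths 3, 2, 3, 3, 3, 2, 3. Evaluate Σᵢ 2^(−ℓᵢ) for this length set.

1.125

With common denominator 2^3 = 8: Σ 2^(−ℓᵢ) = 1/8 + 2/8 + 1/8 + 1/8 + 1/8 + 2/8 + 1/8 = 9/8 = 1.125.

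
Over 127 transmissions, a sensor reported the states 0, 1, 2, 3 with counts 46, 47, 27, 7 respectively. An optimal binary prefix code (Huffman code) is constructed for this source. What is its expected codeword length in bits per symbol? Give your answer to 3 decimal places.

Probabilities are the counts divided by 127.
Repeatedly combine the two least-probable nodes; the expected code length is the sum of the merged weights.
merge 7/127 + 27/127 → 34/127
merge 34/127 + 46/127 → 80/127
merge 47/127 + 80/127 → 1
L = 34/127 + 80/127 + 1 = 241/127 ≈ 1.898 bits/symbol.

1.898 bits/symbol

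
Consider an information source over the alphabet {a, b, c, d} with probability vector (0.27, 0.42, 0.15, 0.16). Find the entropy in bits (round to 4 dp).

1.8692 bits

H = −Σ pᵢ log₂ pᵢ.
−0.27·log₂(0.27) = 0.5100
−0.42·log₂(0.42) = 0.5256
−0.15·log₂(0.15) = 0.4105
−0.16·log₂(0.16) = 0.4230
Sum ≈ 1.8692 → 1.8692 bits.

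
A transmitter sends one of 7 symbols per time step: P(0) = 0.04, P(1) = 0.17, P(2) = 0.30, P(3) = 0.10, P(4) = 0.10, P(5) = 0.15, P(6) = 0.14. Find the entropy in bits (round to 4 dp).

H = −Σ pᵢ log₂ pᵢ.
−0.04·log₂(0.04) = 0.1858
−0.17·log₂(0.17) = 0.4346
−0.30·log₂(0.30) = 0.5211
−0.10·log₂(0.10) = 0.3322
−0.10·log₂(0.10) = 0.3322
−0.15·log₂(0.15) = 0.4105
−0.14·log₂(0.14) = 0.3971
Sum ≈ 2.6135 → 2.6135 bits.

2.6135 bits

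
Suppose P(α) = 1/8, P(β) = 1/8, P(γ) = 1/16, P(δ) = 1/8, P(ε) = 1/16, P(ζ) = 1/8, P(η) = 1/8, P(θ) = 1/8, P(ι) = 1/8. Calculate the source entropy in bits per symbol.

Each probability is a power of 1/2, so log₂(1/p) is an integer.
H = Σ p·log₂(1/p) = 1/8·3 + 1/8·3 + 1/16·4 + 1/8·3 + 1/16·4 + 1/8·3 + 1/8·3 + 1/8·3 + 1/8·3 = 3.125 bits.

3.125 bits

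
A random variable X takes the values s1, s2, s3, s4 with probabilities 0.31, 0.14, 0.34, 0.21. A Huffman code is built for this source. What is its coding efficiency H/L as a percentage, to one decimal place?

96.1%

Entropy H = −Σ p log₂ p ≈ 1.9229 bits.
Huffman merges: 7/50+21/100→7/20; 31/100+17/50→13/20; 7/20+13/20→1. L = 2 ≈ 2.0000.
Efficiency = H/L = 1.9229/2.0000 = 96.1%.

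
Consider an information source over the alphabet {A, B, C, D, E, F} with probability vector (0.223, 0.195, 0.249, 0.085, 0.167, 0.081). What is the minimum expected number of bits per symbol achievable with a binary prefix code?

Repeatedly combine the two least-probable nodes; the expected code length is the sum of the merged weights.
merge 81/1000 + 17/200 → 83/500
merge 83/500 + 167/1000 → 333/1000
merge 39/200 + 223/1000 → 209/500
merge 249/1000 + 333/1000 → 291/500
merge 209/500 + 291/500 → 1
L = 83/500 + 333/1000 + 209/500 + 291/500 + 1 = 2499/1000 = 2.499 bits/symbol.

2.499 bits/symbol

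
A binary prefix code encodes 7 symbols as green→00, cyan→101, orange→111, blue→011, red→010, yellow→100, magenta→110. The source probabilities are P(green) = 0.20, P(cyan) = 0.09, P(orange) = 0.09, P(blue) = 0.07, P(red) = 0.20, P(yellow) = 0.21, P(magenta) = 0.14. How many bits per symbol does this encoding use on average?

L̄ = Σ pᵢ·ℓᵢ = 0.20·2 + 0.09·3 + 0.09·3 + 0.07·3 + 0.20·3 + 0.21·3 + 0.14·3 = 2.8 bits/symbol.

2.8 bits/symbol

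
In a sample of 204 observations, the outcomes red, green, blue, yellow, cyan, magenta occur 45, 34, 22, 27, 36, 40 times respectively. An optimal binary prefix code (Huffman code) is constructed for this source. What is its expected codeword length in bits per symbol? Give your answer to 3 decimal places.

Probabilities are the counts divided by 204.
Repeatedly combine the two least-probable nodes; the expected code length is the sum of the merged weights.
merge 11/102 + 9/68 → 49/204
merge 1/6 + 3/17 → 35/102
merge 10/51 + 15/68 → 5/12
merge 49/204 + 35/102 → 7/12
merge 5/12 + 7/12 → 1
L = 49/204 + 35/102 + 5/12 + 7/12 + 1 = 31/12 ≈ 2.583 bits/symbol.

2.583 bits/symbol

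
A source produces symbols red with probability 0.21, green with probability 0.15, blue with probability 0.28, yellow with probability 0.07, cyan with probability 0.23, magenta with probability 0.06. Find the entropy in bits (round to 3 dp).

H = −Σ pᵢ log₂ pᵢ.
−0.21·log₂(0.21) = 0.4728
−0.15·log₂(0.15) = 0.4105
−0.28·log₂(0.28) = 0.5142
−0.07·log₂(0.07) = 0.2686
−0.23·log₂(0.23) = 0.4877
−0.06·log₂(0.06) = 0.2435
Sum ≈ 2.3973 → 2.397 bits.

2.397 bits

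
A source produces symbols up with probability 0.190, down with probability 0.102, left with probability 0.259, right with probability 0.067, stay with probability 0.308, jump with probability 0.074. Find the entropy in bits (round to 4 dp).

2.3585 bits

H = −Σ pᵢ log₂ pᵢ.
−0.190·log₂(0.190) = 0.4552
−0.102·log₂(0.102) = 0.3359
−0.259·log₂(0.259) = 0.5048
−0.067·log₂(0.067) = 0.2613
−0.308·log₂(0.308) = 0.5233
−0.074·log₂(0.074) = 0.2780
Sum ≈ 2.3585 → 2.3585 bits.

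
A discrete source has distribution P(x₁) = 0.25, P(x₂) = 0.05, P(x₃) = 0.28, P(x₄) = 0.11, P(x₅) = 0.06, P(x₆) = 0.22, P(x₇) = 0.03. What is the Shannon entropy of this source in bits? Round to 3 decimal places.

2.456 bits

H = −Σ pᵢ log₂ pᵢ.
−0.25·log₂(0.25) = 0.5000
−0.05·log₂(0.05) = 0.2161
−0.28·log₂(0.28) = 0.5142
−0.11·log₂(0.11) = 0.3503
−0.06·log₂(0.06) = 0.2435
−0.22·log₂(0.22) = 0.4806
−0.03·log₂(0.03) = 0.1518
Sum ≈ 2.4565 → 2.456 bits.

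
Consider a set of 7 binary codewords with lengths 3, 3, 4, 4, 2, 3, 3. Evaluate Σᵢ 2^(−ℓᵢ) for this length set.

With common denominator 2^4 = 16: Σ 2^(−ℓᵢ) = 2/16 + 2/16 + 1/16 + 1/16 + 4/16 + 2/16 + 2/16 = 14/16 = 0.875.

0.875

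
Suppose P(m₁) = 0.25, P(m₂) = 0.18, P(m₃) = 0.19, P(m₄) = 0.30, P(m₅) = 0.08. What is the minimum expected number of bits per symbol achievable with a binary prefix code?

Repeatedly combine the two least-probable nodes; the expected code length is the sum of the merged weights.
merge 2/25 + 9/50 → 13/50
merge 19/100 + 1/4 → 11/25
merge 13/50 + 3/10 → 14/25
merge 11/25 + 14/25 → 1
L = 13/50 + 11/25 + 14/25 + 1 = 113/50 = 2.26 bits/symbol.

2.26 bits/symbol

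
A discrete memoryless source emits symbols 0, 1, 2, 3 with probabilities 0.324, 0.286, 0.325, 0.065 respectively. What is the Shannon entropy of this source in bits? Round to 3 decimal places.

H = −Σ pᵢ log₂ pᵢ.
−0.324·log₂(0.324) = 0.5268
−0.286·log₂(0.286) = 0.5165
−0.325·log₂(0.325) = 0.5270
−0.065·log₂(0.065) = 0.2563
Sum ≈ 1.8266 → 1.827 bits.

1.827 bits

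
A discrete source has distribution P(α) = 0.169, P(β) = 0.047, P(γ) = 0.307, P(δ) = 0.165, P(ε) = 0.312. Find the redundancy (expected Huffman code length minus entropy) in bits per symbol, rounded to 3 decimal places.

Entropy H = −Σ p log₂ p ≈ 2.1170 bits.
Huffman merges: 47/1000+33/200→53/250; 169/1000+53/250→381/1000; 307/1000+39/125→619/1000; 381/1000+619/1000→1. L = 553/250 ≈ 2.2120.
L − H = 2.2120 − 2.1170 = 0.095 bits.

0.095 bits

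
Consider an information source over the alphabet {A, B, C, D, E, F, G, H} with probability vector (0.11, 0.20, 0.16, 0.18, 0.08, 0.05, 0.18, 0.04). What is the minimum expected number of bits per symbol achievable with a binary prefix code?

2.88 bits/symbol

Repeatedly combine the two least-probable nodes; the expected code length is the sum of the merged weights.
merge 1/25 + 1/20 → 9/100
merge 2/25 + 9/100 → 17/100
merge 11/100 + 4/25 → 27/100
merge 17/100 + 9/50 → 7/20
merge 9/50 + 1/5 → 19/50
merge 27/100 + 7/20 → 31/50
merge 19/50 + 31/50 → 1
L = 9/100 + 17/100 + 27/100 + 7/20 + 19/50 + 31/50 + 1 = 72/25 = 2.88 bits/symbol.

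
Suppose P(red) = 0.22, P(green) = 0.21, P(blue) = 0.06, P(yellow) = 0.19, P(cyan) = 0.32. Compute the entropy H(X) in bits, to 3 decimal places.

2.178 bits

H = −Σ pᵢ log₂ pᵢ.
−0.22·log₂(0.22) = 0.4806
−0.21·log₂(0.21) = 0.4728
−0.06·log₂(0.06) = 0.2435
−0.19·log₂(0.19) = 0.4552
−0.32·log₂(0.32) = 0.5260
Sum ≈ 2.1782 → 2.178 bits.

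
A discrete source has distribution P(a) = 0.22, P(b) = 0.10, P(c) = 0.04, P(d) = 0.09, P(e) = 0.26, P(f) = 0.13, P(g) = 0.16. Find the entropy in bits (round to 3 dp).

H = −Σ pᵢ log₂ pᵢ.
−0.22·log₂(0.22) = 0.4806
−0.10·log₂(0.10) = 0.3322
−0.04·log₂(0.04) = 0.1858
−0.09·log₂(0.09) = 0.3127
−0.26·log₂(0.26) = 0.5053
−0.13·log₂(0.13) = 0.3826
−0.16·log₂(0.16) = 0.4230
Sum ≈ 2.6221 → 2.622 bits.

2.622 bits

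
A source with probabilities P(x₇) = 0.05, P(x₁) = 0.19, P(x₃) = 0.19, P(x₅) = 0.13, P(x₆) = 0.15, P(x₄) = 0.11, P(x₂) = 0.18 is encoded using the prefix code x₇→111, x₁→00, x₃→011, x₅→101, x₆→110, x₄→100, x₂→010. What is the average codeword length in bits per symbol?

L̄ = Σ pᵢ·ℓᵢ = 0.05·3 + 0.19·2 + 0.19·3 + 0.13·3 + 0.15·3 + 0.11·3 + 0.18·3 = 2.81 bits/symbol.

2.81 bits/symbol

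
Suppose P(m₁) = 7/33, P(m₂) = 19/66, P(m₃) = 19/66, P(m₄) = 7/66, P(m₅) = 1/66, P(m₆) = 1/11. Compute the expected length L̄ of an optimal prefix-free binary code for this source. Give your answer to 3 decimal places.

2.318 bits/symbol

Repeatedly combine the two least-probable nodes; the expected code length is the sum of the merged weights.
merge 1/66 + 1/11 → 7/66
merge 7/66 + 7/66 → 7/33
merge 7/33 + 7/33 → 14/33
merge 19/66 + 19/66 → 19/33
merge 14/33 + 19/33 → 1
L = 7/66 + 7/33 + 14/33 + 19/33 + 1 = 51/22 ≈ 2.318 bits/symbol.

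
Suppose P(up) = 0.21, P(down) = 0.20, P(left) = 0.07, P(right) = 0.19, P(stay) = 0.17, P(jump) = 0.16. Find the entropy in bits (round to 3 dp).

H = −Σ pᵢ log₂ pᵢ.
−0.21·log₂(0.21) = 0.4728
−0.20·log₂(0.20) = 0.4644
−0.07·log₂(0.07) = 0.2686
−0.19·log₂(0.19) = 0.4552
−0.17·log₂(0.17) = 0.4346
−0.16·log₂(0.16) = 0.4230
Sum ≈ 2.5186 → 2.519 bits.

2.519 bits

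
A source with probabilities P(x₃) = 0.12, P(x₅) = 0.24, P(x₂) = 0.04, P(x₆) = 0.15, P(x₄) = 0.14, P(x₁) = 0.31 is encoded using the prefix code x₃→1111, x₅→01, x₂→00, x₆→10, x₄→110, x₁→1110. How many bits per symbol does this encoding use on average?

3 bits/symbol

L̄ = Σ pᵢ·ℓᵢ = 0.12·4 + 0.24·2 + 0.04·2 + 0.15·2 + 0.14·3 + 0.31·4 = 3 bits/symbol.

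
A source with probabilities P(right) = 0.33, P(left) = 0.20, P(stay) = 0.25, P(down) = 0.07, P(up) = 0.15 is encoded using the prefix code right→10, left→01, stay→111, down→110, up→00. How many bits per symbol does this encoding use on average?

2.32 bits/symbol

L̄ = Σ pᵢ·ℓᵢ = 0.33·2 + 0.20·2 + 0.25·3 + 0.07·3 + 0.15·2 = 2.32 bits/symbol.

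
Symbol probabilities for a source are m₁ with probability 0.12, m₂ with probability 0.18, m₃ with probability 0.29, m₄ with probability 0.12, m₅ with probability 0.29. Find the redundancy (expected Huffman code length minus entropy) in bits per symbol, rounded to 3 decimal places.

Entropy H = −Σ p log₂ p ≈ 2.2152 bits.
Huffman merges: 3/25+3/25→6/25; 9/50+6/25→21/50; 29/100+29/100→29/50; 21/50+29/50→1. L = 56/25 ≈ 2.2400.
L − H = 2.2400 − 2.2152 = 0.025 bits.

0.025 bits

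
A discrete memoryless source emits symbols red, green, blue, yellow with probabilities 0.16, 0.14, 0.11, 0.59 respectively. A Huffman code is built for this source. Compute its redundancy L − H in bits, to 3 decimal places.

0.040 bits

Entropy H = −Σ p log₂ p ≈ 1.6195 bits.
Huffman merges: 11/100+7/50→1/4; 4/25+1/4→41/100; 41/100+59/100→1. L = 83/50 ≈ 1.6600.
L − H = 1.6600 − 1.6195 = 0.040 bits.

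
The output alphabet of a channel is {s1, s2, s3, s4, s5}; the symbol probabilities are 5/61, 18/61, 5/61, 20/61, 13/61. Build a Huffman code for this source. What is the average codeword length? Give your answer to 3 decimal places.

Repeatedly combine the two least-probable nodes; the expected code length is the sum of the merged weights.
merge 5/61 + 5/61 → 10/61
merge 10/61 + 13/61 → 23/61
merge 18/61 + 20/61 → 38/61
merge 23/61 + 38/61 → 1
L = 10/61 + 23/61 + 38/61 + 1 = 132/61 ≈ 2.164 bits/symbol.

2.164 bits/symbol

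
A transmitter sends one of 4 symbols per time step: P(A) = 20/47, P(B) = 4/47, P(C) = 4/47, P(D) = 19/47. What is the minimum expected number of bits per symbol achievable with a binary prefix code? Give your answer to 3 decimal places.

1.745 bits/symbol

Repeatedly combine the two least-probable nodes; the expected code length is the sum of the merged weights.
merge 4/47 + 4/47 → 8/47
merge 8/47 + 19/47 → 27/47
merge 20/47 + 27/47 → 1
L = 8/47 + 27/47 + 1 = 82/47 ≈ 1.745 bits/symbol.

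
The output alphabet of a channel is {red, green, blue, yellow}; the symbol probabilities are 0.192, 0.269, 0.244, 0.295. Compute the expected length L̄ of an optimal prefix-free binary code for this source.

Repeatedly combine the two least-probable nodes; the expected code length is the sum of the merged weights.
merge 24/125 + 61/250 → 109/250
merge 269/1000 + 59/200 → 141/250
merge 109/250 + 141/250 → 1
L = 109/250 + 141/250 + 1 = 2 bits/symbol.

2 bits/symbol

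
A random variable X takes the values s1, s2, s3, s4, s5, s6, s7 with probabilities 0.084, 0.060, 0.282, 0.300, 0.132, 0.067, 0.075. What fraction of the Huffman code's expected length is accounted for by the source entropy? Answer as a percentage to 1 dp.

Entropy H = −Σ p log₂ p ≈ 2.5070 bits.
Huffman merges: 3/50+67/1000→127/1000; 3/40+21/250→159/1000; 127/1000+33/250→259/1000; 159/1000+259/1000→209/500; 141/500+3/10→291/500; 209/500+291/500→1. L = 509/200 ≈ 2.5450.
Efficiency = H/L = 2.5070/2.5450 = 98.5%.

98.5%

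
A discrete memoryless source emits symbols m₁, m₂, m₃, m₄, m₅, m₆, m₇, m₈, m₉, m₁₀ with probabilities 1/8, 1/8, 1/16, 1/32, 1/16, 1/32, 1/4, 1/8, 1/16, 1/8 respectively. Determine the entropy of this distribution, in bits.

Each probability is a power of 1/2, so log₂(1/p) is an integer.
H = Σ p·log₂(1/p) = 1/8·3 + 1/8·3 + 1/16·4 + 1/32·5 + 1/16·4 + 1/32·5 + 1/4·2 + 1/8·3 + 1/16·4 + 1/8·3 = 3.0625 bits.

3.0625 bits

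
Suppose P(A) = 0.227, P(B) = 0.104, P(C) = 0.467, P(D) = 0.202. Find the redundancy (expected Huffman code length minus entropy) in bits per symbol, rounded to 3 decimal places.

Entropy H = −Σ p log₂ p ≈ 1.8043 bits.
Huffman merges: 13/125+101/500→153/500; 227/1000+153/500→533/1000; 467/1000+533/1000→1. L = 1839/1000 ≈ 1.8390.
L − H = 1.8390 − 1.8043 = 0.035 bits.

0.035 bits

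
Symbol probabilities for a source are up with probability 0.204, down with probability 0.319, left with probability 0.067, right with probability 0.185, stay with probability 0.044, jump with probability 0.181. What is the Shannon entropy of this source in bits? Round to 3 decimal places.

H = −Σ pᵢ log₂ pᵢ.
−0.204·log₂(0.204) = 0.4678
−0.319·log₂(0.319) = 0.5258
−0.067·log₂(0.067) = 0.2613
−0.185·log₂(0.185) = 0.4504
−0.044·log₂(0.044) = 0.1983
−0.181·log₂(0.181) = 0.4463
Sum ≈ 2.3499 → 2.350 bits.

2.350 bits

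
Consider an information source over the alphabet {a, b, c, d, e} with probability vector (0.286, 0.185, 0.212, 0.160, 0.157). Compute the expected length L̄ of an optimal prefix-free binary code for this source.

2.317 bits/symbol

Repeatedly combine the two least-probable nodes; the expected code length is the sum of the merged weights.
merge 157/1000 + 4/25 → 317/1000
merge 37/200 + 53/250 → 397/1000
merge 143/500 + 317/1000 → 603/1000
merge 397/1000 + 603/1000 → 1
L = 317/1000 + 397/1000 + 603/1000 + 1 = 2317/1000 = 2.317 bits/symbol.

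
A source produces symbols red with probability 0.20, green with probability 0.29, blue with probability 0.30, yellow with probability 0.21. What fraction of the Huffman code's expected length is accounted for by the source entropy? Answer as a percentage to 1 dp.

98.8%

Entropy H = −Σ p log₂ p ≈ 1.9762 bits.
Huffman merges: 1/5+21/100→41/100; 29/100+3/10→59/100; 41/100+59/100→1. L = 2 ≈ 2.0000.
Efficiency = H/L = 1.9762/2.0000 = 98.8%.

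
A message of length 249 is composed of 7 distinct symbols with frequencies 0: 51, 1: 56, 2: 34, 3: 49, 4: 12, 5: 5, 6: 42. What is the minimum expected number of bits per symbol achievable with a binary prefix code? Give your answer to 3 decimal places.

Probabilities are the counts divided by 249.
Repeatedly combine the two least-probable nodes; the expected code length is the sum of the merged weights.
merge 5/249 + 4/83 → 17/249
merge 17/249 + 34/249 → 17/83
merge 14/83 + 49/249 → 91/249
merge 17/83 + 17/83 → 34/83
merge 56/249 + 91/249 → 49/83
merge 34/83 + 49/83 → 1
L = 17/249 + 17/83 + 91/249 + 34/83 + 49/83 + 1 = 219/83 ≈ 2.639 bits/symbol.

2.639 bits/symbol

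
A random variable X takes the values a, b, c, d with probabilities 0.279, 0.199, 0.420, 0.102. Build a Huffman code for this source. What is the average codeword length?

1.881 bits/symbol

Repeatedly combine the two least-probable nodes; the expected code length is the sum of the merged weights.
merge 51/500 + 199/1000 → 301/1000
merge 279/1000 + 301/1000 → 29/50
merge 21/50 + 29/50 → 1
L = 301/1000 + 29/50 + 1 = 1881/1000 = 1.881 bits/symbol.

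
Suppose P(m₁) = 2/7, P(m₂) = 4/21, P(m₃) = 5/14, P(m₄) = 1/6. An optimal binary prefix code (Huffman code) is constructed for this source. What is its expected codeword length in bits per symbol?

2 bits/symbol

Repeatedly combine the two least-probable nodes; the expected code length is the sum of the merged weights.
merge 1/6 + 4/21 → 5/14
merge 2/7 + 5/14 → 9/14
merge 5/14 + 9/14 → 1
L = 5/14 + 9/14 + 1 = 2 bits/symbol.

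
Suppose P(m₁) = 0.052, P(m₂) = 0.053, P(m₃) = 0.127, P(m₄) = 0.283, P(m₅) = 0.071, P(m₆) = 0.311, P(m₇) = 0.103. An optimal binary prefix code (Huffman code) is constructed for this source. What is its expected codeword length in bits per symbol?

Repeatedly combine the two least-probable nodes; the expected code length is the sum of the merged weights.
merge 13/250 + 53/1000 → 21/200
merge 71/1000 + 103/1000 → 87/500
merge 21/200 + 127/1000 → 29/125
merge 87/500 + 29/125 → 203/500
merge 283/1000 + 311/1000 → 297/500
merge 203/500 + 297/500 → 1
L = 21/200 + 87/500 + 29/125 + 203/500 + 297/500 + 1 = 2511/1000 = 2.511 bits/symbol.

2.511 bits/symbol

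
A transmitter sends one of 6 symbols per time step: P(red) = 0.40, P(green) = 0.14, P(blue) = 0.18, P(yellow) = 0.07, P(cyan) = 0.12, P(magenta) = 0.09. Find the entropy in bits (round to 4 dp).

H = −Σ pᵢ log₂ pᵢ.
−0.40·log₂(0.40) = 0.5288
−0.14·log₂(0.14) = 0.3971
−0.18·log₂(0.18) = 0.4453
−0.07·log₂(0.07) = 0.2686
−0.12·log₂(0.12) = 0.3671
−0.09·log₂(0.09) = 0.3127
Sum ≈ 2.3195 → 2.3195 bits.

2.3195 bits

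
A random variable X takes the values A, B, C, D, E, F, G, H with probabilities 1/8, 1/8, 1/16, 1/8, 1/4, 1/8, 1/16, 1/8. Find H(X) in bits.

Each probability is a power of 1/2, so log₂(1/p) is an integer.
H = Σ p·log₂(1/p) = 1/8·3 + 1/8·3 + 1/16·4 + 1/8·3 + 1/4·2 + 1/8·3 + 1/16·4 + 1/8·3 = 2.875 bits.

2.875 bits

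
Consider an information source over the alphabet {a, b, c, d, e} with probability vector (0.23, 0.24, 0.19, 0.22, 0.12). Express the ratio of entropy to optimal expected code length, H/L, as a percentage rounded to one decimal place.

Entropy H = −Σ p log₂ p ≈ 2.2847 bits.
Huffman merges: 3/25+19/100→31/100; 11/50+23/100→9/20; 6/25+31/100→11/20; 9/20+11/20→1. L = 231/100 ≈ 2.3100.
Efficiency = H/L = 2.2847/2.3100 = 98.9%.

98.9%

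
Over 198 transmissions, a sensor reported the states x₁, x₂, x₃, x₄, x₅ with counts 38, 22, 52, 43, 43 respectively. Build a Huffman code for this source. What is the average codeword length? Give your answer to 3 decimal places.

Probabilities are the counts divided by 198.
Repeatedly combine the two least-probable nodes; the expected code length is the sum of the merged weights.
merge 1/9 + 19/99 → 10/33
merge 43/198 + 43/198 → 43/99
merge 26/99 + 10/33 → 56/99
merge 43/99 + 56/99 → 1
L = 10/33 + 43/99 + 56/99 + 1 = 76/33 ≈ 2.303 bits/symbol.

2.303 bits/symbol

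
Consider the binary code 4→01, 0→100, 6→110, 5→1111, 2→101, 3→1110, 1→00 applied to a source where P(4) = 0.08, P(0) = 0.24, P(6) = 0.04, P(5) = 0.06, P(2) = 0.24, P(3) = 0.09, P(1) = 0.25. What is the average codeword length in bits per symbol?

2.82 bits/symbol

L̄ = Σ pᵢ·ℓᵢ = 0.08·2 + 0.24·3 + 0.04·3 + 0.06·4 + 0.24·3 + 0.09·4 + 0.25·2 = 2.82 bits/symbol.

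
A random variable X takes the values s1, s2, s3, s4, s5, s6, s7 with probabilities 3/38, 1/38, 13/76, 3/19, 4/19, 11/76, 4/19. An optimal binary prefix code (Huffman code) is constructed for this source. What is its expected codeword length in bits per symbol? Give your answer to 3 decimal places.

2.684 bits/symbol

Repeatedly combine the two least-probable nodes; the expected code length is the sum of the merged weights.
merge 1/38 + 3/38 → 2/19
merge 2/19 + 11/76 → 1/4
merge 3/19 + 13/76 → 25/76
merge 4/19 + 4/19 → 8/19
merge 1/4 + 25/76 → 11/19
merge 8/19 + 11/19 → 1
L = 2/19 + 1/4 + 25/76 + 8/19 + 11/19 + 1 = 51/19 ≈ 2.684 bits/symbol.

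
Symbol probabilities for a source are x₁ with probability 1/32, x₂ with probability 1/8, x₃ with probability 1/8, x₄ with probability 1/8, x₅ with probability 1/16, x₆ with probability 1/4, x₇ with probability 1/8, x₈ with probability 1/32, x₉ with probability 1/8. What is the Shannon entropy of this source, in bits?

Each probability is a power of 1/2, so log₂(1/p) is an integer.
H = Σ p·log₂(1/p) = 1/32·5 + 1/8·3 + 1/8·3 + 1/8·3 + 1/16·4 + 1/4·2 + 1/8·3 + 1/32·5 + 1/8·3 = 2.9375 bits.

2.9375 bits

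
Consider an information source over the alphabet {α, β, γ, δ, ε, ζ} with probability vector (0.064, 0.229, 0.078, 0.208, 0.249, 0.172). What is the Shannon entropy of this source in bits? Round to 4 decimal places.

H = −Σ pᵢ log₂ pᵢ.
−0.064·log₂(0.064) = 0.2538
−0.229·log₂(0.229) = 0.4870
−0.078·log₂(0.078) = 0.2871
−0.208·log₂(0.208) = 0.4712
−0.249·log₂(0.249) = 0.4994
−0.172·log₂(0.172) = 0.4368
Sum ≈ 2.4353 → 2.4353 bits.

2.4353 bits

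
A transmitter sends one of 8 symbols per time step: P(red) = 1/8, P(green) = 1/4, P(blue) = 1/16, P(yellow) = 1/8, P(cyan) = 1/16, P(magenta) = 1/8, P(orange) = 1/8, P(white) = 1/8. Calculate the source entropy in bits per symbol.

Each probability is a power of 1/2, so log₂(1/p) is an integer.
H = Σ p·log₂(1/p) = 1/8·3 + 1/4·2 + 1/16·4 + 1/8·3 + 1/16·4 + 1/8·3 + 1/8·3 + 1/8·3 = 2.875 bits.

2.875 bits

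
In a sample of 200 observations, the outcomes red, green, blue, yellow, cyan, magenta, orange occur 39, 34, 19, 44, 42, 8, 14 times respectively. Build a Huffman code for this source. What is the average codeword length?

Probabilities are the counts divided by 200.
Repeatedly combine the two least-probable nodes; the expected code length is the sum of the merged weights.
merge 1/25 + 7/100 → 11/100
merge 19/200 + 11/100 → 41/200
merge 17/100 + 39/200 → 73/200
merge 41/200 + 21/100 → 83/200
merge 11/50 + 73/200 → 117/200
merge 83/200 + 117/200 → 1
L = 11/100 + 41/200 + 73/200 + 83/200 + 117/200 + 1 = 67/25 = 2.68 bits/symbol.

2.68 bits/symbol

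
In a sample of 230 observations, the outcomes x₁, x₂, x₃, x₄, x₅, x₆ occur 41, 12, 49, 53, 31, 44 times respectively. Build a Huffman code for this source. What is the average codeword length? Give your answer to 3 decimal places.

Probabilities are the counts divided by 230.
Repeatedly combine the two least-probable nodes; the expected code length is the sum of the merged weights.
merge 6/115 + 31/230 → 43/230
merge 41/230 + 43/230 → 42/115
merge 22/115 + 49/230 → 93/230
merge 53/230 + 42/115 → 137/230
merge 93/230 + 137/230 → 1
L = 43/230 + 42/115 + 93/230 + 137/230 + 1 = 587/230 ≈ 2.552 bits/symbol.

2.552 bits/symbol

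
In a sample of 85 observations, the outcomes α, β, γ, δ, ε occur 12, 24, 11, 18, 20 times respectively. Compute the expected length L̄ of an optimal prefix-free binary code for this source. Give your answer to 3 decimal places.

Probabilities are the counts divided by 85.
Repeatedly combine the two least-probable nodes; the expected code length is the sum of the merged weights.
merge 11/85 + 12/85 → 23/85
merge 18/85 + 4/17 → 38/85
merge 23/85 + 24/85 → 47/85
merge 38/85 + 47/85 → 1
L = 23/85 + 38/85 + 47/85 + 1 = 193/85 ≈ 2.271 bits/symbol.

2.271 bits/symbol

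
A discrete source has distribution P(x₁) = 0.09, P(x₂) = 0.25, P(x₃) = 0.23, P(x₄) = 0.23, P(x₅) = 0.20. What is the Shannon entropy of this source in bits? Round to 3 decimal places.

2.252 bits

H = −Σ pᵢ log₂ pᵢ.
−0.09·log₂(0.09) = 0.3127
−0.25·log₂(0.25) = 0.5000
−0.23·log₂(0.23) = 0.4877
−0.23·log₂(0.23) = 0.4877
−0.20·log₂(0.20) = 0.4644
Sum ≈ 2.2524 → 2.252 bits.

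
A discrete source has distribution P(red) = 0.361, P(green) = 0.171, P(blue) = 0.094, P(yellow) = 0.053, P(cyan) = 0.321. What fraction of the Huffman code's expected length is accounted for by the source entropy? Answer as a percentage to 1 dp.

96.9%

Entropy H = −Σ p log₂ p ≈ 2.0378 bits.
Huffman merges: 53/1000+47/500→147/1000; 147/1000+171/1000→159/500; 159/500+321/1000→639/1000; 361/1000+639/1000→1. L = 263/125 ≈ 2.1040.
Efficiency = H/L = 2.0378/2.1040 = 96.9%.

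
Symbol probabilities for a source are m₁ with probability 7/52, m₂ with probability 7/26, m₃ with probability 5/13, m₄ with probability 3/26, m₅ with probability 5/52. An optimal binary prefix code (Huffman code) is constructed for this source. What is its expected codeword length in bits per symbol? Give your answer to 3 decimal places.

Repeatedly combine the two least-probable nodes; the expected code length is the sum of the merged weights.
merge 5/52 + 3/26 → 11/52
merge 7/52 + 11/52 → 9/26
merge 7/26 + 9/26 → 8/13
merge 5/13 + 8/13 → 1
L = 11/52 + 9/26 + 8/13 + 1 = 113/52 ≈ 2.173 bits/symbol.

2.173 bits/symbol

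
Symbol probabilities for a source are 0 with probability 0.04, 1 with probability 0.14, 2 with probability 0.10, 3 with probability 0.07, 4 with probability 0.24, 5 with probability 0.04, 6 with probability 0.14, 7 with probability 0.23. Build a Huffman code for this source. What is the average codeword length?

2.76 bits/symbol

Repeatedly combine the two least-probable nodes; the expected code length is the sum of the merged weights.
merge 1/25 + 1/25 → 2/25
merge 7/100 + 2/25 → 3/20
merge 1/10 + 7/50 → 6/25
merge 7/50 + 3/20 → 29/100
merge 23/100 + 6/25 → 47/100
merge 6/25 + 29/100 → 53/100
merge 47/100 + 53/100 → 1
L = 2/25 + 3/20 + 6/25 + 29/100 + 47/100 + 53/100 + 1 = 69/25 = 2.76 bits/symbol.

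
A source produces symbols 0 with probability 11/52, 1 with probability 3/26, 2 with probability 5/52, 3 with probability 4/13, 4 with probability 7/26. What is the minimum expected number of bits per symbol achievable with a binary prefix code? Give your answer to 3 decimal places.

Repeatedly combine the two least-probable nodes; the expected code length is the sum of the merged weights.
merge 5/52 + 3/26 → 11/52
merge 11/52 + 11/52 → 11/26
merge 7/26 + 4/13 → 15/26
merge 11/26 + 15/26 → 1
L = 11/52 + 11/26 + 15/26 + 1 = 115/52 ≈ 2.212 bits/symbol.

2.212 bits/symbol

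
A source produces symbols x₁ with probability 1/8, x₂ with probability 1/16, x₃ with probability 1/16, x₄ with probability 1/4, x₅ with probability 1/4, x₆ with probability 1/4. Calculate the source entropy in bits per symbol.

Each probability is a power of 1/2, so log₂(1/p) is an integer.
H = Σ p·log₂(1/p) = 1/8·3 + 1/16·4 + 1/16·4 + 1/4·2 + 1/4·2 + 1/4·2 = 2.375 bits.

2.375 bits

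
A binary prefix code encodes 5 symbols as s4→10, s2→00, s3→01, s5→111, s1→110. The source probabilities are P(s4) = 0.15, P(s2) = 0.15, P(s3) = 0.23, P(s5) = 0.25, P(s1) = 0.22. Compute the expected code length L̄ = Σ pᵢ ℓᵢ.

L̄ = Σ pᵢ·ℓᵢ = 0.15·2 + 0.15·2 + 0.23·2 + 0.25·3 + 0.22·3 = 2.47 bits/symbol.

2.47 bits/symbol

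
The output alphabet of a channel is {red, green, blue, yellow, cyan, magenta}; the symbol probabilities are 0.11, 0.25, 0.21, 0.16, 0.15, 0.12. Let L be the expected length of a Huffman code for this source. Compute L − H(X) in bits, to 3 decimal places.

Entropy H = −Σ p log₂ p ≈ 2.5237 bits.
Huffman merges: 11/100+3/25→23/100; 3/20+4/25→31/100; 21/100+23/100→11/25; 1/4+31/100→14/25; 11/25+14/25→1. L = 127/50 ≈ 2.5400.
L − H = 2.5400 − 2.5237 = 0.016 bits.

0.016 bits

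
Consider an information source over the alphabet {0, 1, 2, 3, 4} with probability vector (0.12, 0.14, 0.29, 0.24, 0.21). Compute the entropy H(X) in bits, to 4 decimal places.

H = −Σ pᵢ log₂ pᵢ.
−0.12·log₂(0.12) = 0.3671
−0.14·log₂(0.14) = 0.3971
−0.29·log₂(0.29) = 0.5179
−0.24·log₂(0.24) = 0.4941
−0.21·log₂(0.21) = 0.4728
Sum ≈ 2.2490 → 2.2490 bits.

2.2490 bits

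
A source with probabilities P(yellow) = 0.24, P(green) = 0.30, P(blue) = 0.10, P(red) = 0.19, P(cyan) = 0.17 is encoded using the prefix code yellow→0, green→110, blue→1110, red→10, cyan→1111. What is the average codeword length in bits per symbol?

L̄ = Σ pᵢ·ℓᵢ = 0.24·1 + 0.30·3 + 0.10·4 + 0.19·2 + 0.17·4 = 2.6 bits/symbol.

2.6 bits/symbol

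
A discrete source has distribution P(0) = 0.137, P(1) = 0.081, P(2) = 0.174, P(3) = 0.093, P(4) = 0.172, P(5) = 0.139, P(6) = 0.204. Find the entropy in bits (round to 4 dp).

2.7446 bits

H = −Σ pᵢ log₂ pᵢ.
−0.137·log₂(0.137) = 0.3929
−0.081·log₂(0.081) = 0.2937
−0.174·log₂(0.174) = 0.4390
−0.093·log₂(0.093) = 0.3187
−0.172·log₂(0.172) = 0.4368
−0.139·log₂(0.139) = 0.3957
−0.204·log₂(0.204) = 0.4678
Sum ≈ 2.7446 → 2.7446 bits.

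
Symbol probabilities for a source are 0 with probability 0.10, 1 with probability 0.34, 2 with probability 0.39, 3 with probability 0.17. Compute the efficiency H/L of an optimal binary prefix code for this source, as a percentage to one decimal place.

Entropy H = −Σ p log₂ p ≈ 1.8258 bits.
Huffman merges: 1/10+17/100→27/100; 27/100+17/50→61/100; 39/100+61/100→1. L = 47/25 ≈ 1.8800.
Efficiency = H/L = 1.8258/1.8800 = 97.1%.

97.1%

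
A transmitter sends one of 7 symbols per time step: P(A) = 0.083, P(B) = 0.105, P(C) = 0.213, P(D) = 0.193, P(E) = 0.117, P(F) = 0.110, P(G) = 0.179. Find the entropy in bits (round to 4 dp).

H = −Σ pᵢ log₂ pᵢ.
−0.083·log₂(0.083) = 0.2980
−0.105·log₂(0.105) = 0.3414
−0.213·log₂(0.213) = 0.4752
−0.193·log₂(0.193) = 0.4581
−0.117·log₂(0.117) = 0.3622
−0.110·log₂(0.110) = 0.3503
−0.179·log₂(0.179) = 0.4443
Sum ≈ 2.7294 → 2.7294 bits.

2.7294 bits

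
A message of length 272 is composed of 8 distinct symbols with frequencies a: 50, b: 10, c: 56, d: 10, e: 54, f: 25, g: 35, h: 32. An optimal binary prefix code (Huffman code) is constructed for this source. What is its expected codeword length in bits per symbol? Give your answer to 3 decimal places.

Probabilities are the counts divided by 272.
Repeatedly combine the two least-probable nodes; the expected code length is the sum of the merged weights.
merge 5/136 + 5/136 → 5/68
merge 5/68 + 25/272 → 45/272
merge 2/17 + 35/272 → 67/272
merge 45/272 + 25/136 → 95/272
merge 27/136 + 7/34 → 55/136
merge 67/272 + 95/272 → 81/136
merge 55/136 + 81/136 → 1
L = 5/68 + 45/272 + 67/272 + 95/272 + 55/136 + 81/136 + 1 = 771/272 ≈ 2.835 bits/symbol.

2.835 bits/symbol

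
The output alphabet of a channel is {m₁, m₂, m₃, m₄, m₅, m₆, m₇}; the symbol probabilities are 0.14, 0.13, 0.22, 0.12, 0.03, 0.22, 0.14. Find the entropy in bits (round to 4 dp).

2.6568 bits

H = −Σ pᵢ log₂ pᵢ.
−0.14·log₂(0.14) = 0.3971
−0.13·log₂(0.13) = 0.3826
−0.22·log₂(0.22) = 0.4806
−0.12·log₂(0.12) = 0.3671
−0.03·log₂(0.03) = 0.1518
−0.22·log₂(0.22) = 0.4806
−0.14·log₂(0.14) = 0.3971
Sum ≈ 2.6568 → 2.6568 bits.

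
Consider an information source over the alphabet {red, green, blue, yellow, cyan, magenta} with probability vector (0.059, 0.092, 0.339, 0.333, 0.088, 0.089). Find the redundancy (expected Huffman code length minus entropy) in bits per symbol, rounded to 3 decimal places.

Entropy H = −Σ p log₂ p ≈ 2.2341 bits.
Huffman merges: 59/1000+11/125→147/1000; 89/1000+23/250→181/1000; 147/1000+181/1000→41/125; 41/125+333/1000→661/1000; 339/1000+661/1000→1. L = 2317/1000 ≈ 2.3170.
L − H = 2.3170 − 2.2341 = 0.083 bits.

0.083 bits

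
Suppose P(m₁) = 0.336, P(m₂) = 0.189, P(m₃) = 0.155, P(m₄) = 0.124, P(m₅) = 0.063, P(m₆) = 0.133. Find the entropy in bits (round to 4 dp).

2.4117 bits

H = −Σ pᵢ log₂ pᵢ.
−0.336·log₂(0.336) = 0.5287
−0.189·log₂(0.189) = 0.4543
−0.155·log₂(0.155) = 0.4169
−0.124·log₂(0.124) = 0.3734
−0.063·log₂(0.063) = 0.2513
−0.133·log₂(0.133) = 0.3871
Sum ≈ 2.4117 → 2.4117 bits.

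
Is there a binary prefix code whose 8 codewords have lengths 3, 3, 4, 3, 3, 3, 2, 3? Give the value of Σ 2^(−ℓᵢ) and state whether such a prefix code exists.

With common denominator 2^4 = 16: Σ 2^(−ℓᵢ) = 2/16 + 2/16 + 1/16 + 2/16 + 2/16 + 2/16 + 4/16 + 2/16 = 17/16 = 1.0625.
Kraft's inequality requires Σ ≤ 1; here Σ = 1.0625 > 1, so no such prefix code exists.

1.0625; no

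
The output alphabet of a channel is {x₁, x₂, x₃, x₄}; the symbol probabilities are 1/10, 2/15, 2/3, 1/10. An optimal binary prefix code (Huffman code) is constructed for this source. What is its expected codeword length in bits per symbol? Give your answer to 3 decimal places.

Repeatedly combine the two least-probable nodes; the expected code length is the sum of the merged weights.
merge 1/10 + 1/10 → 1/5
merge 2/15 + 1/5 → 1/3
merge 1/3 + 2/3 → 1
L = 1/5 + 1/3 + 1 = 23/15 ≈ 1.533 bits/symbol.

1.533 bits/symbol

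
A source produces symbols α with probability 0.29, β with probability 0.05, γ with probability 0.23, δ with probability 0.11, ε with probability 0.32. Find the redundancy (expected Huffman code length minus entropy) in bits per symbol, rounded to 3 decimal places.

Entropy H = −Σ p log₂ p ≈ 2.0980 bits.
Huffman merges: 1/20+11/100→4/25; 4/25+23/100→39/100; 29/100+8/25→61/100; 39/100+61/100→1. L = 54/25 ≈ 2.1600.
L − H = 2.1600 − 2.0980 = 0.062 bits.

0.062 bits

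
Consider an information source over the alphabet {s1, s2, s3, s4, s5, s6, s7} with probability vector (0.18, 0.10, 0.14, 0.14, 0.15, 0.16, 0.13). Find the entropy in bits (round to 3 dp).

H = −Σ pᵢ log₂ pᵢ.
−0.18·log₂(0.18) = 0.4453
−0.10·log₂(0.10) = 0.3322
−0.14·log₂(0.14) = 0.3971
−0.14·log₂(0.14) = 0.3971
−0.15·log₂(0.15) = 0.4105
−0.16·log₂(0.16) = 0.4230
−0.13·log₂(0.13) = 0.3826
Sum ≈ 2.7879 → 2.788 bits.

2.788 bits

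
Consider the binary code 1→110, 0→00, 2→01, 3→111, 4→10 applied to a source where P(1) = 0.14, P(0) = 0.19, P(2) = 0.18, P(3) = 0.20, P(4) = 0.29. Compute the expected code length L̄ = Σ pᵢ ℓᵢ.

2.34 bits/symbol

L̄ = Σ pᵢ·ℓᵢ = 0.14·3 + 0.19·2 + 0.18·2 + 0.20·3 + 0.29·2 = 2.34 bits/symbol.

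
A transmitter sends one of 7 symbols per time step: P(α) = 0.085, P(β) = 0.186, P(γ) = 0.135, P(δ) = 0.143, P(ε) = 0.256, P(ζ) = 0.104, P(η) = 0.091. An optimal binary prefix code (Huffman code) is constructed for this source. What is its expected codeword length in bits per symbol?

Repeatedly combine the two least-probable nodes; the expected code length is the sum of the merged weights.
merge 17/200 + 91/1000 → 22/125
merge 13/125 + 27/200 → 239/1000
merge 143/1000 + 22/125 → 319/1000
merge 93/500 + 239/1000 → 17/40
merge 32/125 + 319/1000 → 23/40
merge 17/40 + 23/40 → 1
L = 22/125 + 239/1000 + 319/1000 + 17/40 + 23/40 + 1 = 1367/500 = 2.734 bits/symbol.

2.734 bits/symbol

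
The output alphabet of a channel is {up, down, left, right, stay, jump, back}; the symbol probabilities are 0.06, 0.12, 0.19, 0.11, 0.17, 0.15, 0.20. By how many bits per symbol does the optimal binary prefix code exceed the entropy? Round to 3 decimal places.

0.054 bits

Entropy H = −Σ p log₂ p ≈ 2.7256 bits.
Huffman merges: 3/50+11/100→17/100; 3/25+3/20→27/100; 17/100+17/100→17/50; 19/100+1/5→39/100; 27/100+17/50→61/100; 39/100+61/100→1. L = 139/50 ≈ 2.7800.
L − H = 2.7800 − 2.7256 = 0.054 bits.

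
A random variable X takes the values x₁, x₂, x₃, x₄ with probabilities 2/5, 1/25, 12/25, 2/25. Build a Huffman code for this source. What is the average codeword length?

1.64 bits/symbol

Repeatedly combine the two least-probable nodes; the expected code length is the sum of the merged weights.
merge 1/25 + 2/25 → 3/25
merge 3/25 + 2/5 → 13/25
merge 12/25 + 13/25 → 1
L = 3/25 + 13/25 + 1 = 41/25 = 1.64 bits/symbol.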